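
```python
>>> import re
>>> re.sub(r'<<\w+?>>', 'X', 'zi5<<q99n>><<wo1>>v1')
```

'zi5XXv1'

Each match is replaced by 'X'.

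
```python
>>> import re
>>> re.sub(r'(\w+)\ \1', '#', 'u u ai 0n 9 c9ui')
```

'# ai 0n 9 c9ui'

A backreference is literal: `\1` must see the identical characters the first group matched.
Matches: at [0:3] → 'u u'.
`sub` substitutes '#' at each match site.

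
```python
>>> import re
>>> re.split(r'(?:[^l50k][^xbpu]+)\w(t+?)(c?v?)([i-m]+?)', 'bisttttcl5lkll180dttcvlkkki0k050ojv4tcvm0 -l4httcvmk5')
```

With the lazy modifier that quantifier settles for the fewest repetitions that let the rest of the pattern succeed (the atoms after it are unaffected and can still be greedy).
The group in the pattern means `split` returns the separators' captures alongside the pieces.

['', 't', 'cv', 'm', 'k5']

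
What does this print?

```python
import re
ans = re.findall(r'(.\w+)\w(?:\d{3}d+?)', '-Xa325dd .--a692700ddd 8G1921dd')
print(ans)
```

['-X', '-a69', ' 8G']

This matches any character, then one or more of a word character (captured); then a word character; then exactly 3 of a digit, then one or more of the literal 'd' (lazy) (non-capturing group).
Scanning left to right: at [0:7] match '-Xa325d', group 1 = '-X'; at [11:20] match '-a692700d', group 1 = '-a69'; at [22:30] match ' 8G1921d', group 1 = ' 8G'.
With a single group, `findall` returns only what that group captured — 3 items.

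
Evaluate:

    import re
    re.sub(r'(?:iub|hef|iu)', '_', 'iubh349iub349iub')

Alternation tries branches left to right and keeps the first one that lets the overall match succeed at that position.
Every occurrence is swapped for '_'.

'_h349_349_'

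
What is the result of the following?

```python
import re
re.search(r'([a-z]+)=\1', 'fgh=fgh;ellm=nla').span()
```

`\1` has to match the exact text group 1 already captured.
`re.search` tries every starting position until one works.
The match spans [0:7] → 'fgh=fgh'.
Captured: group 1 = 'fgh'.

(0, 7)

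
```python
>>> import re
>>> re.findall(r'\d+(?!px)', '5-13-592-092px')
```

`(?!…)`/`(?<!…)` only lets a position through if the neighbouring text does NOT match; no characters are consumed.
With no groups in the pattern, `findall` gives back each whole match — 4 here.

['5', '13', '592', '09']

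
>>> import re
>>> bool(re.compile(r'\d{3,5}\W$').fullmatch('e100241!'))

False

The pattern matches 3 to 5 of a digit; then a non-word character; then anchored at the end.
`re.fullmatch` is like wrapping the pattern in `^…$` (in single-line mode).
Here there's no way to consume every character, so the call returns None, and `bool(None)` is False.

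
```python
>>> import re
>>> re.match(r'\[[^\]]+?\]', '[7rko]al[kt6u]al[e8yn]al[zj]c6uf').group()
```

`re.match` won't scan ahead — the pattern has to work from the very first character.
The match spans [0:6] → '[7rko]'.

'[7rko]'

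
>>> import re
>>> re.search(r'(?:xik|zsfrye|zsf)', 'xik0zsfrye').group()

`re.search` scans for the first position where the pattern succeeds.
The match spans [0:3] → 'xik'.

'xik'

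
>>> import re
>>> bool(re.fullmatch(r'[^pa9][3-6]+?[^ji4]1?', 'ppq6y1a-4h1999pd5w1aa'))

False

Pattern: any character except [pa9], then one or more of a character in [3-6] (lazy); then any character except [ji4], then optionally the literal '1'.
`fullmatch` succeeds only if the pattern covers the string from start to end.
Here the string isn't matched end-to-end, so the call returns None, and `bool(None)` is False.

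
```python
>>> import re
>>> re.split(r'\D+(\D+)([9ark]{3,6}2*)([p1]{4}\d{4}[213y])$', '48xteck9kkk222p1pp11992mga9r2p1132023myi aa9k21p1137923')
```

['48xteck9kkk222p1pp11992mga9r2p1132023', 'a', 'a9k2', '1p1137923', '']

The pattern matches one or more of a non-digit; then one or more of a non-digit (captured); then 3 to 6 of one of [9ark], then zero or more of the literal '2' (captured); then exactly 4 of one of [p1], then exactly 4 of a digit, then one of [213y] (captured); then anchored at the end.
Matches to split on: at [37:55] → 'myi aa9k21p1137923'.
The group in the pattern means `split` returns the separators' captures alongside the pieces.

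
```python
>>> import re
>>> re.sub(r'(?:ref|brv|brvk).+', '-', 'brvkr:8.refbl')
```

Matches: at [0:13] → 'brvkr:8.refbl'.
Each match is replaced by '-'.

'-'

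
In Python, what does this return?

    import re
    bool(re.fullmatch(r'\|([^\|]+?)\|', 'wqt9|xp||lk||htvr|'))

`re.fullmatch` requires the pattern to consume the entire string.
Here there's no way to consume every character, so the call returns None, and `bool(None)` is False.

False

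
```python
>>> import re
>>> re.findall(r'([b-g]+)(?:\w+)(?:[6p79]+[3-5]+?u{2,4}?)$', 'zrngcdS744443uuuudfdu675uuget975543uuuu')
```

Pattern: one or more of a character in [b-g] (captured); then one or more of a word character (non-capturing group); then one or more of one of [6p79], then one or more of a character in [3-5] (lazy), then 2 to 4 of a literal 'u' (lazy) (non-capturing group); then anchored at the end.
One capturing group, so `findall` returns just the captured substring from the one match — 1 in all.

['gcd']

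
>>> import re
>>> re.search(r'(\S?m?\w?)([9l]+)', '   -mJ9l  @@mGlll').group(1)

'-mJ'

This matches optionally a non-whitespace character, then optionally the literal 'm', then optionally a word character (captured); then one or more of one of [9l] (captured).
`re.search` scans for the first position where the pattern succeeds.
The match spans [3:8] → '-mJ9l'.
Captured: group 1 = '-mJ', group 2 = '9l'.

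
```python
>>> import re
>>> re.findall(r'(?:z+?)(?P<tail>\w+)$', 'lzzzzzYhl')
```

The pattern matches one or more of a literal 'z' (lazy) (non-capturing group); then one or more of a word character (captured as 'tail'); then anchored at the end.
The `?` after the quantifier makes it lazy — it takes as little as possible before letting the rest of the pattern try.
Walking the string: at [1:9] match 'zzzzzYhl', group 1 = 'zzzzYhl'.
`findall` collects group 1 from the one match (1 total).

['zzzzYhl']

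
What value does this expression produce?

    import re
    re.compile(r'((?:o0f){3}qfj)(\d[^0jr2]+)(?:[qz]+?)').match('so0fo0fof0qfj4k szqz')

None

The pattern matches the literal 'o0f' repeated 3 times, then the literal 'qfj' (captured); then a digit, then one or more of any character except [0jr2] (captured); then one or more of one of [qz] (lazy) (non-capturing group).
`match` is anchored at position 0; if the pattern doesn't fit there, it returns None.
Here the pattern fails at index 0, so the call returns None.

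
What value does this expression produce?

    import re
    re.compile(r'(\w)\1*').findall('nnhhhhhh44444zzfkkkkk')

After group 1 captures some text, `\1` only succeeds where that same text appears again.
Matches: at [0:2] match 'nn', group 1 = 'n'; at [2:8] match 'hhhhhh', group 1 = 'h'; at [8:13] match '44444', group 1 = '4'; at [13:15] match 'zz', group 1 = 'z'; at [15:16] match 'f', group 1 = 'f'; ….
One capturing group, so `findall` returns just the captured substring from each match — 6 in all.

['n', 'h', '4', 'z', 'f', 'k']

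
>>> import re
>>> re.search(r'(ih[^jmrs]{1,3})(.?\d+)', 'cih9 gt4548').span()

The match spans [1:11] → 'ih9 gt4548'.

(1, 11)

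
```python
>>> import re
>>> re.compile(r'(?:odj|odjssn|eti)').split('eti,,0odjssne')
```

['', ',,0', 'ssne']

Alternation tries branches left to right and keeps the first one that lets the overall match succeed at that position.
The string is cut at each match, leaving 3 pieces.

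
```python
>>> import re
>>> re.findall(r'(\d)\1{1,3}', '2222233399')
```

The backreference `\1` re-matches whatever the first group consumed, character for character.
Matches: at [0:4] match '2222', group 1 = '2'; at [5:8] match '333', group 1 = '3'; at [8:10] match '99', group 1 = '9'.
`findall` collects group 1 from each match (3 total).

['2', '3', '9']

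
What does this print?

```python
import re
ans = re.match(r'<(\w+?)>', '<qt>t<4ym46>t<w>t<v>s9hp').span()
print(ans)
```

(0, 4)

With `match`, the pattern is implicitly anchored at the beginning.
The match spans [0:4] → '<qt>'.
Captured: group 1 = 'qt'.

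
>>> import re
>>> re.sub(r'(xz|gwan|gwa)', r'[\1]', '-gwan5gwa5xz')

Alternation tries branches left to right and keeps the first one that lets the overall match succeed at that position.
The replacement refers to a captured group, so each match is rewritten using its own captured text.

'-[gwan]5[gwa]5[xz]'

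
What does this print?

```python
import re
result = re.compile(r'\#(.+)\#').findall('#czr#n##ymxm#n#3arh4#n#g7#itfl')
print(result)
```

['czr#n##ymxm#n#3arh4#n#g7']

One capturing group, so `findall` returns just the captured substring from the one match — 1 in all.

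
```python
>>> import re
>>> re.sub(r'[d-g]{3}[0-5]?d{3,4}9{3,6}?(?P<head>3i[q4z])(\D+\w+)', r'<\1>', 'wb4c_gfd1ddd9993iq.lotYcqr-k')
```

'wb4c_<3iq>'

This matches exactly 3 of a character in [d-g], then optionally a character in [0-5]; then 3 to 4 of the literal 'd', then 3 to 6 of a literal '9' (lazy); then the literal '3i', then one of [q4z] (captured as 'head'); then one or more of a non-digit, then one or more of a word character (captured).
Matches: at [5:28] → 'gfd1ddd9993iq.lotYcqr-k'.
Each match is replaced using the text its own group 1 captured.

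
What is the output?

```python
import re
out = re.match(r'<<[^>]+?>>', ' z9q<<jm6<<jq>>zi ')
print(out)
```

None

`re.match` won't scan ahead — the pattern has to work from the very first character.
Here position 0 doesn't satisfy it, so the call returns None.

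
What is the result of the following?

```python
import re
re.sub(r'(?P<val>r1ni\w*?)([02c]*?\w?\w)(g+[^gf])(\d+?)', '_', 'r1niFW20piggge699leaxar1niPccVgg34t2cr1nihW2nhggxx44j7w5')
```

With the lazy modifier that quantifier settles for the fewest repetitions that let the rest of the pattern succeed (the atoms after it are unaffected and can still be greedy).
`sub` substitutes '_' at each match site.

'_99leaxa_t2cr1nihW2nhggxx44j7w5'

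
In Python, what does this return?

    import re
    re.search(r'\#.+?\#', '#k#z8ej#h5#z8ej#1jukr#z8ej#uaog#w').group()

Lazy quantifiers expand one character at a time until the remainder of the pattern can match.
Unlike `match`, `search` isn't anchored — it looks for the pattern anywhere in the string.
The match spans [0:3] → '#k#'.

'#k#'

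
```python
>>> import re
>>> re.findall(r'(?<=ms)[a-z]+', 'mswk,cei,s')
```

['wk']

The lookaround is zero-width — it requires the adjacent text to match without consuming it, so the asserted text isn't part of the match.
Walking the string: at [2:4] → 'wk'.
With no groups in the pattern, `findall` gives back each whole match — 1 here.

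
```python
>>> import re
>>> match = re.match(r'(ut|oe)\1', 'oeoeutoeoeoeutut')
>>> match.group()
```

'oeoe'

`\1` is not a pattern — it's the concrete string captured by group 1, re-applied verbatim.
With `match`, the pattern is implicitly anchored at the beginning.
The match spans [0:4] → 'oeoe'.
Captured: group 1 = 'oe'.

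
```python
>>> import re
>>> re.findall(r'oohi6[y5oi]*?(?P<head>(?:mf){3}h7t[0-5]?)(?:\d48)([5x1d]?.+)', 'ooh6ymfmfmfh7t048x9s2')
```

[]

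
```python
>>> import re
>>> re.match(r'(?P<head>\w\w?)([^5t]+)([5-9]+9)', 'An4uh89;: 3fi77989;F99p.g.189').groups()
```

The match spans [0:29] → 'An4uh89;: 3fi77989;F99p.g.189'.
Captured: group 1 = 'An', group 2 = '4uh89;: 3fi77989;F99p.g.1', group 3 = '89'.

('An', '4uh89;: 3fi77989;F99p.g.1', '89')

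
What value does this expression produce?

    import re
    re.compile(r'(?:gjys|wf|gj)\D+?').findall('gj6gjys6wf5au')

Since nothing is captured, `findall` lists the 1 matched substring directly.

['gjy']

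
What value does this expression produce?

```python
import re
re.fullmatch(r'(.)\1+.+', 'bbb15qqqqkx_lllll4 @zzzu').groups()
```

('b',)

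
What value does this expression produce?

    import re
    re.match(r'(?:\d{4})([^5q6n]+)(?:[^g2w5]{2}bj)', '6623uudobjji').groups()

The pattern matches exactly 4 of a digit (non-capturing group); then one or more of any character except [5q6n] (captured); then exactly 2 of any character except [g2w5], then the literal 'bj' (non-capturing group).
`match` is anchored at position 0; if the pattern doesn't fit there, it returns None.
The match spans [0:10] → '6623uudobj'.
Captured: group 1 = 'uu'.

('uu',)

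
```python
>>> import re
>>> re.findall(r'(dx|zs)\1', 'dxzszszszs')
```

['zs', 'zs']

After group 1 captures some text, `\1` only succeeds where that same text appears again.
`findall` collects group 1 from each match (2 total).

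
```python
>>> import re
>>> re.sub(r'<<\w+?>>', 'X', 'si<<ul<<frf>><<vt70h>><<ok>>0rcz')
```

'si<<ulXXX0rcz'

Every occurrence is swapped for 'X'.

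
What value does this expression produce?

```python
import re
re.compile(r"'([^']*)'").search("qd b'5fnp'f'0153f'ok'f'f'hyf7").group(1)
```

'5fnp'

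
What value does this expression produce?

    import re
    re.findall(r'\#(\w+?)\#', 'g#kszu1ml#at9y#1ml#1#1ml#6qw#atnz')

One capturing group, so `findall` returns just the captured substring from each match — 3 in all.

['kszu1ml', '1ml', '1ml']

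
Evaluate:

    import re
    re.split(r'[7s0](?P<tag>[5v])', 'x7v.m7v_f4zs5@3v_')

The group in the pattern means `split` returns the separators' captures alongside the pieces.

['x', 'v', '.m', 'v', '_f4z', '5', '@3v_']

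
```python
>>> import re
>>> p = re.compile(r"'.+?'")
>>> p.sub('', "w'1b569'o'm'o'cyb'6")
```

'woo6'

A `+?`/`*?`/`{m,n}?` starts at its minimum and grows only as far as needed for what follows to match.
Matches: at [1:8] → "'1b569'"; at [9:12] → "'m'"; at [13:18] → "'cyb'".
`sub` substitutes '' at each match site.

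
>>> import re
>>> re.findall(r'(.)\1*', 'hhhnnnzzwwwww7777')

The backreference `\1` re-matches whatever the first group consumed, character for character.
`findall` collects group 1 from each match (5 total).

['h', 'n', 'z', 'w', '7']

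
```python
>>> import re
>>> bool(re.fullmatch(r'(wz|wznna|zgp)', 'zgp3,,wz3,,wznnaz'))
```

`re.fullmatch` requires the pattern to consume the entire string.
Here there's no way to consume every character, so the call returns None, and `bool(None)` is False.

False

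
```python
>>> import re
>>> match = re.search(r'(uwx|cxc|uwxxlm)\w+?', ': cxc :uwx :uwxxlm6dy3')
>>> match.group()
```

'uwxx'

The regex engine tests alternatives in the order written; an earlier branch that matches wins even if a later one would match more.
`search` walks the string left to right and returns the first match it finds.
The match spans [12:16] → 'uwxx'.
Captured: group 1 = 'uwx'.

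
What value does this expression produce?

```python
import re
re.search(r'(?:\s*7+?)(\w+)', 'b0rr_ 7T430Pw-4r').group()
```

The match spans [5:13] → ' 7T430Pw'.

' 7T430Pw'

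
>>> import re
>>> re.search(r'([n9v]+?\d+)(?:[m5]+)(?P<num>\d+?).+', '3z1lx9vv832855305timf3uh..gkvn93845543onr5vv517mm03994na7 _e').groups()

This matches one or more of one of [n9v] (lazy), then one or more of a digit (captured); then one or more of one of [m5] (non-capturing group); then one or more of a digit (lazy) (captured as 'num'); then one or more of any character.
A `+?`/`*?`/`{m,n}?` starts at its minimum and grows only as far as needed for what follows to match.
`re.search` scans for the first position where the pattern succeeds.
The match spans [5:60] → '9vv832855305timf3uh..gkvn93845543onr5vv517mm03994na7 _e'.
Captured: group 1 = '9vv83285', group 2 = '3'.

('9vv83285', '3')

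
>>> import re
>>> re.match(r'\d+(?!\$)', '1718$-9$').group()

'171'

A negative assertion filters positions out without eating any characters.
`match` is anchored at position 0; if the pattern doesn't fit there, it returns None.
The match spans [0:3] → '171'.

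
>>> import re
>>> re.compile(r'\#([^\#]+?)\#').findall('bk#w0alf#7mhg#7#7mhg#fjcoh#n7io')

Walking the string: at [2:9] match '#w0alf#', group 1 = 'w0alf'; at [13:16] match '#7#', group 1 = '7'; at [20:27] match '#fjcoh#', group 1 = 'fjcoh'.
One capturing group, so `findall` returns just the captured substring from each match — 3 in all.

['w0alf', '7', 'fjcoh']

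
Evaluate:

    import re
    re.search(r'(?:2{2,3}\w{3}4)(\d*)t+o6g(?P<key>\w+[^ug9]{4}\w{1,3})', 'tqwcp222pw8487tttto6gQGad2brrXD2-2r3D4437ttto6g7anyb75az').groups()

The pattern matches 2 to 3 of the literal '2', then exactly 3 of a word character, then a literal '4' (non-capturing group); then zero or more of a digit (captured); then one or more of a literal 't', then the literal 'o6g'; then one or more of a word character, then exactly 4 of any character except [ug9], then 1 to 3 of a word character (captured as 'key').
Unlike `match`, `search` isn't anchored — it looks for the pattern anywhere in the string.
The match spans [5:39] → '222pw8487tttto6gQGad2brrXD2-2r3D44'.
Captured: group 1 = '87', group 2 = 'QGad2brrXD2-2r3D44'.

('87', 'QGad2brrXD2-2r3D44')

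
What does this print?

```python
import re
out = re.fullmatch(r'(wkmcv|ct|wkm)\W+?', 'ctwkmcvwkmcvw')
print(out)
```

None

`re.fullmatch` is like wrapping the pattern in `^…$` (in single-line mode).
Here the string isn't matched end-to-end, so the call returns None.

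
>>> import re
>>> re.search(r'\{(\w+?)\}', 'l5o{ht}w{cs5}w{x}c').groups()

('ht',)

Unlike `match`, `search` isn't anchored — it looks for the pattern anywhere in the string.
The match spans [3:7] → '{ht}'.
Captured: group 1 = 'ht'.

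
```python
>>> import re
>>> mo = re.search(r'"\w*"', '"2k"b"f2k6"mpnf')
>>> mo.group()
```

'"2k"'

`re.search` tries every starting position until one works.
The match spans [0:4] → '"2k"'.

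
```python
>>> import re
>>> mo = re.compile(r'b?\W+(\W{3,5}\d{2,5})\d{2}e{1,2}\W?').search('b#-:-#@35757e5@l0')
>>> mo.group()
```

'b#-:-#@35757e'

This matches optionally a literal 'b', then one or more of a non-word character; then 3 to 5 of a non-word character, then 2 to 5 of a digit (captured); then exactly 2 of a digit, then 1 to 2 of the literal 'e', then optionally a non-word character.
The match spans [0:13] → 'b#-:-#@35757e'.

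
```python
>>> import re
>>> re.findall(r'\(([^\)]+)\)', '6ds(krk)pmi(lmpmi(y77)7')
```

['krk', 'lmpmi(y77']

Matches: at [3:8] match '(krk)', group 1 = 'krk'; at [11:22] match '(lmpmi(y77)', group 1 = 'lmpmi(y77'.
Because there's exactly one group, `findall` drops the full match and keeps group 1 from each hit.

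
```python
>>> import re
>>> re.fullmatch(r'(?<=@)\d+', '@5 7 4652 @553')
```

The positive lookaround only admits positions where the adjacent text matches; those characters stay outside the span.
`re.fullmatch` requires the pattern to consume the entire string.
Here there's no way to consume every character, so the call returns None.

None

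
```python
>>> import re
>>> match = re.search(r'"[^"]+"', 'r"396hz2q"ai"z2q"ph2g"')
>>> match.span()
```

(1, 10)

`re.search` tries every starting position until one works.
The match spans [1:10] → '"396hz2q"'.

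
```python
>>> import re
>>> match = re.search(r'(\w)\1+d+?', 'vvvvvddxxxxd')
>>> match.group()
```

'vvvvvd'

After group 1 captures some text, `\1` only succeeds where that same text appears again.
`re.search` tries every starting position until one works.
The match spans [0:6] → 'vvvvvd'.
Captured: group 1 = 'v'.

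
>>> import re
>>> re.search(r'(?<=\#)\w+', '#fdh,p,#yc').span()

(1, 4)

Because the assertion is zero-width, the text it checks is not consumed and won't appear in the result.
`re.search` tries every starting position until one works.
The match spans [1:4] → 'fdh'.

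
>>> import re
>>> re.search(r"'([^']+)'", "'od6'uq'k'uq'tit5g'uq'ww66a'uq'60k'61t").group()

Unlike `match`, `search` isn't anchored — it looks for the pattern anywhere in the string.
The match spans [0:5] → "'od6'".
Captured: group 1 = 'od6'.

"'od6'"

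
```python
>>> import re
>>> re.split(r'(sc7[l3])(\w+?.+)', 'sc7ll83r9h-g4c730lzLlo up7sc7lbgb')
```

['', 'sc7l', 'l83r9h-g4c730lzLlo up7sc7lbgb', '']

Because the pattern has a capturing group, `split` also inserts each captured text between the pieces.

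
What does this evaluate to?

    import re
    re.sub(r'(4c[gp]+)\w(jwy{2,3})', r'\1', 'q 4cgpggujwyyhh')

The pattern matches the literal '4c', then one or more of one of [gp] (captured); then a word character; then the literal 'jw', then 2 to 3 of a literal 'y' (captured).
Matches: at [2:13] → '4cgpggujwyy'.
Each match is replaced using the text its own group 1 captured.

'q 4cgpgghh'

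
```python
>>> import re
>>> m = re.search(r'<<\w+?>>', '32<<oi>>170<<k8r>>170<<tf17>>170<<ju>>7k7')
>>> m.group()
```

The match spans [2:8] → '<<oi>>'.

'<<oi>>'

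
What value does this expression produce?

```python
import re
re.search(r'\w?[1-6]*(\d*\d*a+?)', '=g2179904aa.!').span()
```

A non-greedy quantifier consumes as few characters as it can — just enough that the remainder of the pattern still matches from where it stops; whatever follows it matches normally.
The match spans [1:10] → 'g2179904a'.

(1, 10)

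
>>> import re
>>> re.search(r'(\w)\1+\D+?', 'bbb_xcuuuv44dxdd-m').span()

(0, 4)

`\1` is not a pattern — it's the concrete string captured by group 1, re-applied verbatim.
Unlike `match`, `search` isn't anchored — it looks for the pattern anywhere in the string.
The match spans [0:4] → 'bbb_'.
Captured: group 1 = 'b'.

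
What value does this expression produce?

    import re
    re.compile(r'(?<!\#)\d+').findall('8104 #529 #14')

['8104', '29', '4']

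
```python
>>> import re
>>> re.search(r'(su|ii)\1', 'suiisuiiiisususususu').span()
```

The backreference `\1` re-matches whatever the first group consumed, character for character.
`search` walks the string left to right and returns the first match it finds.
The match spans [6:10] → 'iiii'.
Captured: group 1 = 'ii'.

(6, 10)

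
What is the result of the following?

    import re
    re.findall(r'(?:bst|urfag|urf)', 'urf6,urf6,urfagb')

['urf', 'urf', 'urfag']

Alternation tries branches left to right and keeps the first one that lets the overall match succeed at that position.
Matches: at [0:3] → 'urf'; at [5:8] → 'urf'; at [10:15] → 'urfag'.
No capturing groups, so `findall` returns the 3 full match strings.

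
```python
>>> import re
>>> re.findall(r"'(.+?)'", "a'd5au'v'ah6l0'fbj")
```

['d5au', 'ah6l0']

A `+?`/`*?`/`{m,n}?` starts at its minimum and grows only as far as needed for what follows to match.
Scanning left to right: at [1:7] match "'d5au'", group 1 = 'd5au'; at [8:15] match "'ah6l0'", group 1 = 'ah6l0'.
One capturing group, so `findall` returns just the captured substring from each match — 2 in all.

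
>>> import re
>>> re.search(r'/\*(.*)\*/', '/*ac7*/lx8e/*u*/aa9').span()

(0, 16)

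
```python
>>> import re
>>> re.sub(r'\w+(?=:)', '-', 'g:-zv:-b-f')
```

The lookaround is zero-width — it requires the adjacent text to match without consuming it, so the asserted text isn't part of the match.
Matches: at [0:1] → 'g'; at [3:5] → 'zv'.
`sub` substitutes '-' at each match site.

'-:--:-b-f'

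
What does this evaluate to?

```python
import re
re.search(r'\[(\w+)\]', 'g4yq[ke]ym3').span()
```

`re.search` tries every starting position until one works.
The match spans [4:8] → '[ke]'.
Captured: group 1 = 'ke'.

(4, 8)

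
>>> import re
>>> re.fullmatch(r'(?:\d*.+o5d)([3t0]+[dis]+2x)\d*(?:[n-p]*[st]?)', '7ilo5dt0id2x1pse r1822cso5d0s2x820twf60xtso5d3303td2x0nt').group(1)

'3303td2x'

Pattern: zero or more of a digit, then one or more of any character, then the literal 'o5d' (non-capturing group); then one or more of one of [3t0], then one or more of one of [dis], then the literal '2x' (captured); then zero or more of a digit; then zero or more of a character in [n-p], then optionally one of [st] (non-capturing group).
`fullmatch` succeeds only if the pattern covers the string from start to end.
The match spans [0:56] → '7ilo5dt0id2x1pse r1822cso5d0s2x820twf60xtso5d3303td2x0nt'.
Captured: group 1 = '3303td2x'.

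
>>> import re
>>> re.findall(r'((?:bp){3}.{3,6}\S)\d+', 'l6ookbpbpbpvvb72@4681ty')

This matches the literal 'bp' repeated 3 times, then 3 to 6 of any character, then a non-whitespace character (captured); then one or more of a digit.
With a single group, `findall` returns only what that group captured — 1 item.

['bpbpbpvvb72@4']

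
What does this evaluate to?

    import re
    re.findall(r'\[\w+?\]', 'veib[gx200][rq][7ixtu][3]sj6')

['[gx200]', '[rq]', '[7ixtu]', '[3]']

Matches: at [4:11] → '[gx200]'; at [11:15] → '[rq]'; at [15:22] → '[7ixtu]'; at [22:25] → '[3]'.
Since nothing is captured, `findall` lists the 4 matched substrings directly.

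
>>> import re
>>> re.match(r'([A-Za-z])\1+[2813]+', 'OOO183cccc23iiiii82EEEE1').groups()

('O',)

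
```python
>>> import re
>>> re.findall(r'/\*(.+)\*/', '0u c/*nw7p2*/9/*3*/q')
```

['nw7p2*/9/*3']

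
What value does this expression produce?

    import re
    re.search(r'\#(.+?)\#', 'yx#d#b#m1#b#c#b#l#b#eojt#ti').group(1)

'd'

`re.search` scans for the first position where the pattern succeeds.
The match spans [2:5] → '#d#'.
Captured: group 1 = 'd'.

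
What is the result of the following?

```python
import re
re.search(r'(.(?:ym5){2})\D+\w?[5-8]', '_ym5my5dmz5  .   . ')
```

None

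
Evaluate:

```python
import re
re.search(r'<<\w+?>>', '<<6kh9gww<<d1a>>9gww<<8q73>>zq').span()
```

(9, 16)

`search` walks the string left to right and returns the first match it finds.
The match spans [9:16] → '<<d1a>>'.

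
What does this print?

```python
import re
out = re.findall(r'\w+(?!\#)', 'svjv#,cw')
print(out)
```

The negative lookaround is zero-width — it rules out positions where the adjacent text would match, without consuming anything.
Matches: at [0:3] → 'svj'; at [6:8] → 'cw'.
No capturing groups, so `findall` returns the 2 full match strings.

['svj', 'cw']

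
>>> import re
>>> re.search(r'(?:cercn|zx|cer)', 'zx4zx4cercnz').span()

Unlike `match`, `search` isn't anchored — it looks for the pattern anywhere in the string.
The match spans [0:2] → 'zx'.

(0, 2)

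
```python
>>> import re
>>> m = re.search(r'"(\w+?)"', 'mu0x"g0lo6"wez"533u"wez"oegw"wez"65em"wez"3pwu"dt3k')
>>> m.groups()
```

The match spans [4:11] → '"g0lo6"'.
Captured: group 1 = 'g0lo6'.

('g0lo6',)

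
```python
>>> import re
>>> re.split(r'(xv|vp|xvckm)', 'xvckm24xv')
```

['', 'xv', 'ckm24', 'xv', '']

`|` is ordered: at each position the engine commits to the first alternative that works.
Matches to split on: at [0:2] → 'xv'; at [7:9] → 'xv'.
`re.split` interleaves the captured-group text with the surrounding fragments.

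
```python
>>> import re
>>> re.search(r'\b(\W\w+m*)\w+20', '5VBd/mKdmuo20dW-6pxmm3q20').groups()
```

This matches a word boundary (`\b`, zero-width); then a non-word character, then one or more of a word character, then zero or more of the literal 'm' (captured); then one or more of a word character, then the literal '20'.
Unlike `match`, `search` isn't anchored — it looks for the pattern anywhere in the string.
The match spans [4:13] → '/mKdmuo20'.
Captured: group 1 = '/mKdmu'.

('/mKdmu',)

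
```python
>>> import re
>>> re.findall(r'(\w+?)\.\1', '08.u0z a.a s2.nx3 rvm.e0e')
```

`\1` has to match the exact text group 1 already captured.
With a single group, `findall` returns only what that group captured — 1 item.

['a']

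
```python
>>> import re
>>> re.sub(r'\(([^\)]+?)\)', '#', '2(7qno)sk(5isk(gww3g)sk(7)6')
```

Matches: at [1:7] → '(7qno)'; at [9:21] → '(5isk(gww3g)'; at [23:26] → '(7)'.
`sub` substitutes '#' at each match site.

'2#sk#sk#6'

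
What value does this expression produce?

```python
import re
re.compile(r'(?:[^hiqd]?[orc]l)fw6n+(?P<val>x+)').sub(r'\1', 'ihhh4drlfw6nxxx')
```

'ihhh4dxxx'

This matches optionally any character except [hiqd], then one of [orc], then a literal 'l' (non-capturing group); then the literal 'fw', then a literal '6', then one or more of a literal 'n'; then one or more of a literal 'x' (captured as 'val').
Matches: at [6:15] → 'rlfw6nxxx'.
The replacement refers to a captured group, so each match is rewritten using its own captured text.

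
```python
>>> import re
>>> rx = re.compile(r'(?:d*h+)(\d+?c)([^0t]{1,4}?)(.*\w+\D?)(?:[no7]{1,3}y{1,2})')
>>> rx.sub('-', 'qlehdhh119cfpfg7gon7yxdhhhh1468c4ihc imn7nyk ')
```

'qleh-k '

The pattern matches zero or more of the literal 'd', then one or more of a literal 'h' (non-capturing group); then one or more of a digit (lazy), then the literal 'c' (captured); then 1 to 4 of any character except [0t] (lazy) (captured); then zero or more of any character, then one or more of a word character, then optionally a non-digit (captured); then 1 to 3 of one of [no7], then 1 to 2 of a literal 'y' (non-capturing group).
`sub` substitutes '-' at each match site.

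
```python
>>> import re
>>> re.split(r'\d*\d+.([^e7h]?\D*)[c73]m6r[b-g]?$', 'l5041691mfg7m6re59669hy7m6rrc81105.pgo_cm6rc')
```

['l5041691mfg7m6re59669hy7m6rrc', 'pgo_', '']

With a capturing group present, the delimiter's captured portion is kept in the result list.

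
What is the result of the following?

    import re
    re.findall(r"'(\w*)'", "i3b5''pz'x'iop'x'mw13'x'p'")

['', 'x', 'x', 'x']

Matches: at [4:6] match "''", group 1 = ''; at [8:11] match "'x'", group 1 = 'x'; at [14:17] match "'x'", group 1 = 'x'; at [21:24] match "'x'", group 1 = 'x'.
Because there's exactly one group, `findall` drops the full match and keeps group 1 from each hit.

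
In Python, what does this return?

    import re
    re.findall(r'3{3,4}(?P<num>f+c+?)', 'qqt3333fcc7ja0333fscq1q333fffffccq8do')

Pattern: 3 to 4 of a literal '3'; then one or more of a literal 'f', then one or more of the literal 'c' (lazy) (captured as 'num').
The `?` after the quantifier makes it lazy — it takes as little as possible before letting the rest of the pattern try.
Walking the string: at [3:9] match '3333fc', group 1 = 'fc'; at [23:32] match '333fffffc', group 1 = 'fffffc'.
`findall` collects group 1 from each match (2 total).

['fc', 'fffffc']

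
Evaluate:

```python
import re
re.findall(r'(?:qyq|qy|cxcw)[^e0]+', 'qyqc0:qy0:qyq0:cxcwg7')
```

['qyqc', 'qyq', 'cxcwg7']

`findall` yields the raw match text (3 of them) because the pattern has no groups.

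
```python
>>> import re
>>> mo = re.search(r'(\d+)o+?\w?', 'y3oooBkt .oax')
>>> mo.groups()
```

('3',)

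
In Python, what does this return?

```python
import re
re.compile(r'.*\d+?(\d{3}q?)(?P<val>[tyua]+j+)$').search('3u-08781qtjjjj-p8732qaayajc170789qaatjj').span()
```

The pattern matches zero or more of any character, then one or more of a digit (lazy); then exactly 3 of a digit, then optionally a literal 'q' (captured); then one or more of one of [tyua], then one or more of a literal 'j' (captured as 'val'); then anchored at the end.
Unlike `match`, `search` isn't anchored — it looks for the pattern anywhere in the string.
The match spans [0:39] → '3u-08781qtjjjj-p8732qaayajc170789qaatjj'.
Captured: group 1 = '789q', group 2 = 'aatjj'.

(0, 39)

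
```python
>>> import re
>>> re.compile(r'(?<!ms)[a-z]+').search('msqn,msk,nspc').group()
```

'msqn'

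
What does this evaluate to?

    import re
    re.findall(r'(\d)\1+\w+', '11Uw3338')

['1']

A backreference is literal: `\1` must see the identical characters the first group matched.
Matches: at [0:8] match '11Uw3338', group 1 = '1'.
With a single group, `findall` returns only what that group captured — 1 item.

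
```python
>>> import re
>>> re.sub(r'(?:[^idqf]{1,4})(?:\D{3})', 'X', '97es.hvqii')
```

'Xqii'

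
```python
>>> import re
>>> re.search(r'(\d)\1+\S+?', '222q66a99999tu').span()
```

`\1` is not a pattern — it's the concrete string captured by group 1, re-applied verbatim.
`search` walks the string left to right and returns the first match it finds.
The match spans [0:4] → '222q'.
Captured: group 1 = '2'.

(0, 4)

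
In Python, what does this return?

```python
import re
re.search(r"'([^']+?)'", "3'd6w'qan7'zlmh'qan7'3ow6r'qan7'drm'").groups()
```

`search` walks the string left to right and returns the first match it finds.
The match spans [1:6] → "'d6w'".
Captured: group 1 = 'd6w'.

('d6w',)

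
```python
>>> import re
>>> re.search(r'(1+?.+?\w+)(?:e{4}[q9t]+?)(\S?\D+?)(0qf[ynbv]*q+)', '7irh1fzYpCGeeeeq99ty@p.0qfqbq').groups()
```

The match spans [4:27] → '1fzYpCGeeeeq99ty@p.0qfq'.
Captured: group 1 = '1fzYpCG', group 2 = '9ty@p.', group 3 = '0qfq'.

('1fzYpCG', '9ty@p.', '0qfq')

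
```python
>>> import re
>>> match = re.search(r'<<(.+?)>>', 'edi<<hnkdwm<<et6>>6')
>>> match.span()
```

`search` walks the string left to right and returns the first match it finds.
The match spans [3:18] → '<<hnkdwm<<et6>>'.
Captured: group 1 = 'hnkdwm<<et6'.

(3, 18)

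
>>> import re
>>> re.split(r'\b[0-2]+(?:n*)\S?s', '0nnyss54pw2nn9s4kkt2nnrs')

['', 's54pw2nn9s4kkt2nnrs']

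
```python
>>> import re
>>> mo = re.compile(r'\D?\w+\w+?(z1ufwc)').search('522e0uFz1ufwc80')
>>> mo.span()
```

(0, 13)

The match spans [0:13] → '522e0uFz1ufwc'.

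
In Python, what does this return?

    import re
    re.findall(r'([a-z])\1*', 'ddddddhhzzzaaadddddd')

['d', 'h', 'z', 'a', 'd']

`\1` has to match the exact text group 1 already captured.
Matches: at [0:6] match 'dddddd', group 1 = 'd'; at [6:8] match 'hh', group 1 = 'h'; at [8:11] match 'zzz', group 1 = 'z'; at [11:14] match 'aaa', group 1 = 'a'; at [14:20] match 'dddddd', group 1 = 'd'.
Because there's exactly one group, `findall` drops the full match and keeps group 1 from each hit.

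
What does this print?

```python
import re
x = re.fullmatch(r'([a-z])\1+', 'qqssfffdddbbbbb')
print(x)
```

`\1` is not a pattern — it's the concrete string captured by group 1, re-applied verbatim.
`fullmatch` succeeds only if the pattern covers the string from start to end.
Here the string isn't matched end-to-end, so the call returns None.

None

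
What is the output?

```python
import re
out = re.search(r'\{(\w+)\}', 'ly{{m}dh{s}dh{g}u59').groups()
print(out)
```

('m',)

`search` walks the string left to right and returns the first match it finds.
The match spans [3:6] → '{m}'.
Captured: group 1 = 'm'.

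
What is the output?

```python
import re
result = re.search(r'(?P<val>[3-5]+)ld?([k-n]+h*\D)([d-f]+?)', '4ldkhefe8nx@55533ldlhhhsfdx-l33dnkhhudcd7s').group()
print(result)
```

4ldkhef

The pattern matches one or more of a character in [3-5] (captured as 'val'); then the literal 'l', then optionally the literal 'd'; then one or more of a character in [k-n], then zero or more of the literal 'h', then a non-digit (captured); then one or more of a character in [d-f] (lazy) (captured).
Because the quantifier is non-greedy, it stops expanding at the earliest point where the rest of the pattern can succeed.
`re.search` scans for the first position where the pattern succeeds.
The match spans [0:7] → '4ldkhef'.
Captured: group 1 = '4', group 2 = 'khe', group 3 = 'f'.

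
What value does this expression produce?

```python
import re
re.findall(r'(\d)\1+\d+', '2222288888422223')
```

`\1` has to match the exact text group 1 already captured.
Scanning left to right: at [0:16] match '2222288888422223', group 1 = '2'.
Because there's exactly one group, `findall` drops the full match and keeps group 1 from the one hit.

['2']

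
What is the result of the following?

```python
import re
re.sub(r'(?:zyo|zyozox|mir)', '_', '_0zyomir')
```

'_0__'

`sub` substitutes '_' at each match site.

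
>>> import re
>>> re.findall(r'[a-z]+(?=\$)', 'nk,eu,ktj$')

['ktj']

Because the assertion is zero-width, the text it checks is not consumed and won't appear in the result.
Matches: at [6:9] → 'ktj'.
`findall` yields the raw match text (1 of them) because the pattern has no groups.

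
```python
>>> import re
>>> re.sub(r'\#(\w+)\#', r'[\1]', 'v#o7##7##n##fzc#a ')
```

'v[o7][7][n][fzc]a '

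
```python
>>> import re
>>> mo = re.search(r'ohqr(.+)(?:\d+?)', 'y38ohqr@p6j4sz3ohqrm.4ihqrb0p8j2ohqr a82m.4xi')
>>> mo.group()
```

'ohqr@p6j4sz3ohqrm.4ihqrb0p8j2ohqr a82m.4'

The pattern matches the literal 'oh', then the literal 'qr'; then one or more of any character (captured); then one or more of a digit (lazy) (non-capturing group).
`re.search` scans for the first position where the pattern succeeds.
The match spans [3:43] → 'ohqr@p6j4sz3ohqrm.4ihqrb0p8j2ohqr a82m.4'.
Captured: group 1 = '@p6j4sz3ohqrm.4ihqrb0p8j2ohqr a82m.'.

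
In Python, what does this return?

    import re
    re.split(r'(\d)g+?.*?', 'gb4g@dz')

['gb', '4', '@dz']

Pattern: a digit (captured); then one or more of a literal 'g' (lazy), then zero or more of any character (lazy).
With the lazy modifier that quantifier settles for the fewest repetitions that let the rest of the pattern succeed (the atoms after it are unaffected and can still be greedy).
Matches to split on: at [2:4] → '4g'.
Because the pattern has a capturing group, `split` also inserts each captured text between the pieces.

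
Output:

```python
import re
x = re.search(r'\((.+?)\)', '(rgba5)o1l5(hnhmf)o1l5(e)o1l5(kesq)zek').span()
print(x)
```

A `+?`/`*?`/`{m,n}?` starts at its minimum and grows only as far as needed for what follows to match.
The match spans [0:7] → '(rgba5)'.

(0, 7)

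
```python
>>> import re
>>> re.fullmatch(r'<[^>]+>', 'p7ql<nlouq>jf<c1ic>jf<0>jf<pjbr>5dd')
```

`re.fullmatch` is like wrapping the pattern in `^…$` (in single-line mode).
Here the pattern can't cover the whole string, so the call returns None.

None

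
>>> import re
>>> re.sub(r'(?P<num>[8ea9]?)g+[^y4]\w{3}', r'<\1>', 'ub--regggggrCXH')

The pattern matches optionally one of [8ea9] (captured as 'num'); then one or more of a literal 'g'; then any character except [y4], then exactly 3 of a word character.
Matches: at [5:15] → 'egggggrCXH'.
Each match is replaced using the text its own group 1 captured.

'ub--r<e>'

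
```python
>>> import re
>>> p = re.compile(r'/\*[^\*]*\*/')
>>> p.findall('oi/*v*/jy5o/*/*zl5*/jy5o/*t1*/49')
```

['/*v*/', '/*zl5*/', '/*t1*/']

Since nothing is captured, `findall` lists the 3 matched substrings directly.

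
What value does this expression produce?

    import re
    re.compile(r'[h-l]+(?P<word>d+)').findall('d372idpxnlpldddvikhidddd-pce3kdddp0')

['d', 'ddd', 'dddd', 'ddd']

The pattern matches one or more of a character in [h-l]; then one or more of a literal 'd' (captured as 'word').
Scanning left to right: at [4:6] match 'id', group 1 = 'd'; at [11:15] match 'lddd', group 1 = 'ddd'; at [16:24] match 'ikhidddd', group 1 = 'dddd'; at [29:33] match 'kddd', group 1 = 'ddd'.
Because there's exactly one group, `findall` drops the full match and keeps group 1 from each hit.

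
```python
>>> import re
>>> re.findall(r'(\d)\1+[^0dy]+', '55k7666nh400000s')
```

`\1` is not a pattern — it's the concrete string captured by group 1, re-applied verbatim.
Matches: at [0:10] match '55k7666nh4', group 1 = '5'; at [10:16] match '00000s', group 1 = '0'.
Because there's exactly one group, `findall` drops the full match and keeps group 1 from each hit.

['5', '0']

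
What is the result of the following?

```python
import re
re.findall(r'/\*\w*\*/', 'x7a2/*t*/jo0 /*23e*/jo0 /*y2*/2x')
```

['/*t*/', '/*23e*/', '/*y2*/']

No capturing groups, so `findall` returns the 3 full match strings.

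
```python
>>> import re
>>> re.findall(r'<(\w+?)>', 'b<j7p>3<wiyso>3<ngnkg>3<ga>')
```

['j7p', 'wiyso', 'ngnkg', 'ga']

`findall` collects group 1 from each match (4 total).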